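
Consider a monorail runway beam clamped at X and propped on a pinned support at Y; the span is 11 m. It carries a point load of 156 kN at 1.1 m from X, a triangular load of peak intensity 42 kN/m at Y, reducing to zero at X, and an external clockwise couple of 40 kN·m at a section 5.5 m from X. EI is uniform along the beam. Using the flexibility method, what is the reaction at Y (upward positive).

R_Y = 133.4 kN

Release the roller at Y. Primary structure: cantilever fixed at X.
Free-end deflection of the primary structure under the applied loading (downward +):
  point load 156 at a = 1.1: Pa²(3L − a)/(6EI) = 1004/EI
  triangular load, peak 42 at the free end: 11w₀L⁴/(120EI) = 56368/EI
  clockwise couple 40 at a = 5.5: M₀a(2L − a)/(2EI) = 1815/EI
  δ_0 = 59186/EI
Tip deflection under a unit load at Y: L³/(3EI) = 443.7/EI.
Compatibility at Y: δ_0 − R_Y·δ_{YY} = 0, so R_Y = 59186/443.7 = 133.4 kN.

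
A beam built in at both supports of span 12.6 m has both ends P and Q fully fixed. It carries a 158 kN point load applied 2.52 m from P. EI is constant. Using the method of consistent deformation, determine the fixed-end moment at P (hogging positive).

Release both end moments; the primary structure is a simply-supported span PQ with redundants M_P and M_Q.
End rotations of the released simple span under the applied load (×1/EI):
  at P: point load 158 at a = 2.52: Pab(L + b)/(6LEI) = 1204/EI
  at Q: point load 158 at a = 2.52: Pab(L + a)/(6LEI) = 802.7/EI
  θ_P0 = 1204/EI,  θ_Q0 = 802.7/EI
Flexibility coefficients: a unit moment at one end gives L/(3EI) there and L/(6EI) at the far end, so f₁₁ = f₂₂ = 4.2/EI and f₁₂ = f₂₁ = 2.1/EI.
Compatibility — zero rotation at each built-in end:
  4.2 M_P + 2.1 M_Q = 1204
  2.1 M_P + 4.2 M_Q = 802.7
Solving the pair gives M_P = 254.8 kN·m and M_Q = 63.71 kN·m (hogging).

M_P = 254.8 kN·m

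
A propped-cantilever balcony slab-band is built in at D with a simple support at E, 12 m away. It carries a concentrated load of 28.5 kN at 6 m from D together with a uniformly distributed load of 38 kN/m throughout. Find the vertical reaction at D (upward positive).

Choose R_E as the redundant. The primary structure is the cantilever fixed at D.
Deflection at E on the released cantilever, summing each load's contribution:
  point load 28.5 at a = 6: Pa²(3L − a)/(6EI) = 5130/EI
  UDL 38: wL⁴/(8EI) = 98496/EI
  δ_0 = 103626/EI
Tip deflection under a unit load at E: L³/(3EI) = 576/EI.
Compatibility at E: δ_0 − R_E·δ_{EE} = 0, so R_E = 103626/576 = 179.9 kN.
Vertical equilibrium: R_D = ΣP − R_E = 484.5 − 179.9 = 304.6 kN.

R_D = 304.6 kN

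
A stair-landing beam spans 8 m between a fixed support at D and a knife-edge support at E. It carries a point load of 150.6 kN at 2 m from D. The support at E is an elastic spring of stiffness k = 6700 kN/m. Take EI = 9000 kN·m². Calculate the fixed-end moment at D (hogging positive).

Take the reaction at E as the redundant and release it; the primary structure is a cantilever fixed at D.
Downward deflection at the released point E due to the loads:
  point load 150.6 at a = 2: Pa²(3L − a)/(6EI) = 2209/EI
Tip deflection under a unit load at E: L³/(3EI) = 170.7/EI.
With EI = 9000 kN·m²: δ_0 = 0.24542 m and δ_{EE} = 0.018963 m/kN.
Compatibility — the spring shortens by R_E/k under the reaction it provides: δ_0 − R_E·δ_{EE} = R_E/k. With 1/k = 0.000149 m/kN, R_E = δ_0 / (δ_{EE} + 1/k) = 0.24542 / (0.018963 + 0.000149) = 12.84 kN.
Moment equilibrium about D: M_D = Σ(load moments about D) − R_E·L = 301.2 − 12.84×8 = 198.5 kN·m.

M_D = 198.5 kN·m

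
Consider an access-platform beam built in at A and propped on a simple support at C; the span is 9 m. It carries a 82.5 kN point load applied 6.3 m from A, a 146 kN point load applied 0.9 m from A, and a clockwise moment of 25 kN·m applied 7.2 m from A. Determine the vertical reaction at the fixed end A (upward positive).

R_A = 175.9 kN

Choose R_C as the redundant. The primary structure is the cantilever fixed at A.
Deflection at C on the released cantilever, summing each load's contribution:
  point load 82.5 at a = 6.3: Pa²(3L − a)/(6EI) = 11297/EI
  point load 146 at a = 0.9: Pa²(3L − a)/(6EI) = 514.4/EI
  clockwise couple 25 at a = 7.2: M₀a(2L − a)/(2EI) = 972/EI
  δ_0 = 12783/EI
Flexibility coefficient — unit upward force at C: δ_{CC} = L³/(3EI) = 243/EI.
Compatibility at C: δ_0 − R_C·δ_{CC} = 0, so R_C = 12783/243 = 52.61 kN.
Vertical equilibrium: R_A = ΣP − R_C = 228.5 − 52.61 = 175.9 kN.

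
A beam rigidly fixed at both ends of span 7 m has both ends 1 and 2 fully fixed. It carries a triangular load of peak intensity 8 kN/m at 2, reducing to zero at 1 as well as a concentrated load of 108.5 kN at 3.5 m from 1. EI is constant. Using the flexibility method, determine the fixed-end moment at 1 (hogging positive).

Take the two fixed-end moments M_1, M_2 as redundants; the released structure is the simple span 12.
End rotations of the released simple span under the applied load (×1/EI):
  at 1: triangular load, peak 8: 7w₀L³/(360EI) = 53.36/EI
  at 2: triangular load, peak 8: w₀L³/(45EI) = 60.98/EI
  at 1: point load 108.5 at a = 3.5: Pab(L + b)/(6LEI) = 332.3/EI
  at 2: point load 108.5 at a = 3.5: Pab(L + a)/(6LEI) = 332.3/EI
  θ_10 = 385.6/EI,  θ_20 = 393.3/EI
Flexibility coefficients: a unit moment at one end gives L/(3EI) there and L/(6EI) at the far end, so f₁₁ = f₂₂ = 2.333/EI and f₁₂ = f₂₁ = 1.167/EI.
Compatibility — zero rotation at each built-in end:
  2.333 M_1 + 1.167 M_2 = 385.6
  1.167 M_1 + 2.333 M_2 = 393.3
Solving the pair gives M_1 = 108 kN·m and M_2 = 114.5 kN·m (hogging).

M_1 = 108 kN·m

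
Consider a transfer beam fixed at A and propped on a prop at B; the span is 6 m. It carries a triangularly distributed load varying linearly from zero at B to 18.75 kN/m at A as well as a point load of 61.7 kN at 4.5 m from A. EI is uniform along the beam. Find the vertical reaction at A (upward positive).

Take the reaction at B as the redundant and release it; the primary structure is a cantilever fixed at A.
Free-end deflection of the primary structure under the applied loading (downward +):
  triangular load, peak 18.75 at the fixed end: w₀L⁴/(30EI) = 810/EI
  point load 61.7 at a = 4.5: Pa²(3L − a)/(6EI) = 2811/EI
  δ_0 = 3621/EI
Flexibility coefficient — unit upward force at B: δ_{BB} = L³/(3EI) = 72/EI.
Compatibility at B: δ_0 − R_B·δ_{BB} = 0, so R_B = 3621/72 = 50.29 kN.
Vertical equilibrium: R_A = ΣP − R_B = 118 − 50.29 = 67.66 kN.

R_A = 67.66 kN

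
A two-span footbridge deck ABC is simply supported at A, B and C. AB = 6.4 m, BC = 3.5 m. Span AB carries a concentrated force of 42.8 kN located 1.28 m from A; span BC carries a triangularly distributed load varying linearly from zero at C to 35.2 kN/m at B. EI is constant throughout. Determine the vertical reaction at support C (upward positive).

R_C = 12.77 kN

Take M_B as the redundant. Released structure: two simple spans AB and BC with a hinge at B.
Rotations at B on the released spans (each span's end-slope, ×1/EI):
  span AB: point load 42.8 at a = 1.28: Pab(L + a)/(6LEI) = 56.1/EI
  span BC: triangular load, peak 35.2: w₀L³/(45EI) = 33.54/EI
  relative rotation θ_0 = (56.1 + 33.54)/EI = 89.64/EI
A unit hogging moment at B produces rotation L₁/(3EI) + L₂/(3EI) = 3.3/EI.
Slope continuity at B: θ_0 = M_B·3.3/EI, so M_B = 89.64/3.3 = 27.16 kN·m (hogging).
Span BC, ΣM about C: R_B^{BC}·3.5 = 143.7 + 27.16, so R_B^{BC} = 48.83 kN and R_C = 61.6 − 48.83 = 12.77 kN.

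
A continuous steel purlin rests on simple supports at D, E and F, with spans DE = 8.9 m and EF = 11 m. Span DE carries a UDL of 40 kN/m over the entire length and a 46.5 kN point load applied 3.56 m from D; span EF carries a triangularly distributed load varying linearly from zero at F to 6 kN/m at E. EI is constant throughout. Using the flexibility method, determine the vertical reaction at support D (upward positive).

Release continuity at E by inserting a hinge; the redundant is the internal moment M_E. The primary structure is two simply-supported spans DE and EF.
Rotations at E on the released spans (each span's end-slope, ×1/EI):
  span DE: UDL 40: wL³/(24EI) = 1175/EI
  span DE: point load 46.5 at a = 3.56: Pab(L + a)/(6LEI) = 206.3/EI
  span EF: triangular load, peak 6: w₀L³/(45EI) = 177.5/EI
  relative rotation θ_0 = (1381 + 177.5)/EI = 1559/EI
A unit hogging moment at E produces rotation L₁/(3EI) + L₂/(3EI) = 6.633/EI.
Slope continuity at E: θ_0 = M_E·6.633/EI, so M_E = 1559/6.633 = 235 kN·m (hogging).
Span DE, ΣM about D with M_E applied at E: R_E^{DE}·8.9 = 1750 + 235, so R_E^{DE} = 223 kN and R_D = 402.5 − 223 = 179.5 kN.

R_D = 179.5 kN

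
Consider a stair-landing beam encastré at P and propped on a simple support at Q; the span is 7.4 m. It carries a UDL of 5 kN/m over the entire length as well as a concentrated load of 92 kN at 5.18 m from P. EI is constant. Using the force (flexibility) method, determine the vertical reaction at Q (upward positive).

Take the reaction at Q as the redundant and release it; the primary structure is a cantilever fixed at P.
Downward deflection at the released point Q due to the loads:
  UDL 5: wL⁴/(8EI) = 1874/EI
  point load 92 at a = 5.18: Pa²(3L − a)/(6EI) = 7003/EI
  δ_0 = 8877/EI
Flexibility coefficient — unit upward force at Q: δ_{QQ} = L³/(3EI) = 135.1/EI.
The prop prevents deflection at Q: R_Q = δ_0/δ_{QQ} = 8877/135.1 = 65.72 kN.

R_Q = 65.72 kN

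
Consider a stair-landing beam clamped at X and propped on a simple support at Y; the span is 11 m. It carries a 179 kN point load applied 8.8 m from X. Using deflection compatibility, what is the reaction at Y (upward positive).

R_Y = 126 kN

Remove the prop at Y; the released (primary) structure is a cantilever built in at X.
Primary-structure tip deflection at Y by superposition:
  point load 179 at a = 8.8: Pa²(3L − a)/(6EI) = 55909/EI
Flexibility coefficient — unit upward force at Y: δ_{YY} = L³/(3EI) = 443.7/EI.
The prop prevents deflection at Y: R_Y = δ_0/δ_{YY} = 55909/443.7 = 126 kN.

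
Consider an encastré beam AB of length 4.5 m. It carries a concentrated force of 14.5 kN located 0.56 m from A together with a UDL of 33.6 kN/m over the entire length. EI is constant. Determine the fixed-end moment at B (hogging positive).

Take the two fixed-end moments M_A, M_B as redundants; the released structure is the simple span AB.
End rotations of the released simple span under the applied load (×1/EI):
  at A: point load 14.5 at a = 0.56: Pab(L + b)/(6LEI) = 10/EI
  at B: point load 14.5 at a = 0.56: Pab(L + a)/(6LEI) = 5.996/EI
  at A: UDL 33.6: wL³/(24EI) = 127.6/EI
  at B: UDL 33.6: wL³/(24EI) = 127.6/EI
  θ_A0 = 137.6/EI,  θ_B0 = 133.6/EI
Flexibility coefficients: a unit moment at one end gives L/(3EI) there and L/(6EI) at the far end, so f₁₁ = f₂₂ = 1.5/EI and f₁₂ = f₂₁ = 0.75/EI.
Compatibility — zero rotation at each built-in end:
  1.5 M_A + 0.75 M_B = 137.6
  0.75 M_A + 1.5 M_B = 133.6
Solving the pair gives M_A = 62.92 kN·m and M_B = 57.58 kN·m (hogging).

M_B = 57.58 kN·m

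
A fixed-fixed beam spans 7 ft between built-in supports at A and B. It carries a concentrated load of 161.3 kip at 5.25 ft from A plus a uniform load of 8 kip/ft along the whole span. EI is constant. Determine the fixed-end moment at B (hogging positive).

Release both end moments; the primary structure is a simply-supported span AB with redundants M_A and M_B.
On the primary (simply-supported) span, the end slopes from the loading are:
  at A: point load 161.3 at a = 5.25: Pab(L + b)/(6LEI) = 308.7/EI
  at B: point load 161.3 at a = 5.25: Pab(L + a)/(6LEI) = 432.2/EI
  at A: UDL 8: wL³/(24EI) = 114.3/EI
  at B: UDL 8: wL³/(24EI) = 114.3/EI
  θ_A0 = 423.1/EI,  θ_B0 = 546.6/EI
Flexibility coefficients: a unit moment at one end gives L/(3EI) there and L/(6EI) at the far end, so f₁₁ = f₂₂ = 2.333/EI and f₁₂ = f₂₁ = 1.167/EI.
Compatibility — zero rotation at each built-in end:
  2.333 M_A + 1.167 M_B = 423.1
  1.167 M_A + 2.333 M_B = 546.6
Solving the pair gives M_A = 85.59 kip·ft and M_B = 191.4 kip·ft (hogging).

M_B = 191.4 kip·ft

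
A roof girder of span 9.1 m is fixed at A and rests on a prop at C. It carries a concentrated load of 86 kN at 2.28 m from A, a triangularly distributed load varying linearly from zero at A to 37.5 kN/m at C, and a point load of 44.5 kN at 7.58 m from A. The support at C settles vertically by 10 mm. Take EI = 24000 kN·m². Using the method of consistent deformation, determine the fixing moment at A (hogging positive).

M_A = 351.3 kN·m

Take the reaction at C as the redundant and release it; the primary structure is a cantilever fixed at A.
Deflection at C on the released cantilever, summing each load's contribution:
  point load 86 at a = 2.28: Pa²(3L − a)/(6EI) = 1864/EI
  triangular load, peak 37.5 at the free end: 11w₀L⁴/(120EI) = 23573/EI
  point load 44.5 at a = 7.58: Pa²(3L − a)/(6EI) = 8403/EI
  δ_0 = 33840/EI
Flexibility coefficient — unit upward force at C: δ_{CC} = L³/(3EI) = 251.2/EI.
With EI = 24000 kN·m²: δ_0 = 1.41 m and δ_{CC} = 0.010466 m/kN.
Compatibility — the beam at C must follow the support down by 0.01 m: δ_0 − R_C·δ_{CC} = 0.01, so R_C = (1.41 − 0.01)/0.010466 = 133.8 kN.
Moment equilibrium about A: M_A = Σ(load moments about A) − R_C·L = 1569 − 133.8×9.1 = 351.3 kN·m.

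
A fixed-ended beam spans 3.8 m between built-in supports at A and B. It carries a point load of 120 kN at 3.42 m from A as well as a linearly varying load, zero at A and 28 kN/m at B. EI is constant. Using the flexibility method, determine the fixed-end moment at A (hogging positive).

Release both end moments; the primary structure is a simply-supported span AB with redundants M_A and M_B.
End rotations of the released simple span under the applied load (×1/EI):
  at A: point load 120 at a = 3.42: Pab(L + b)/(6LEI) = 28.59/EI
  at B: point load 120 at a = 3.42: Pab(L + a)/(6LEI) = 49.38/EI
  at A: triangular load, peak 28: 7w₀L³/(360EI) = 29.87/EI
  at B: triangular load, peak 28: w₀L³/(45EI) = 34.14/EI
  θ_A0 = 58.47/EI,  θ_B0 = 83.53/EI
Flexibility coefficients: a unit moment at one end gives L/(3EI) there and L/(6EI) at the far end, so f₁₁ = f₂₂ = 1.267/EI and f₁₂ = f₂₁ = 0.6333/EI.
Compatibility — zero rotation at each built-in end:
  1.267 M_A + 0.6333 M_B = 58.47
  0.6333 M_A + 1.267 M_B = 83.53
Solving the pair gives M_A = 17.58 kN·m and M_B = 57.15 kN·m (hogging).

M_A = 17.58 kN·m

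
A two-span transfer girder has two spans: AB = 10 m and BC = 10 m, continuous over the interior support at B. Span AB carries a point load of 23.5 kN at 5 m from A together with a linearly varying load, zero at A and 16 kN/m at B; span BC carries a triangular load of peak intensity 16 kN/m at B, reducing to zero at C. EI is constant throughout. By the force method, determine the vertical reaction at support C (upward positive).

Take M_B as the redundant. Released structure: two simple spans AB and BC with a hinge at B.
Discontinuity in slope at B on the released structure — sum the simple-span end rotations:
  span AB: point load 23.5 at a = 5: Pab(L + a)/(6LEI) = 146.9/EI
  span AB: triangular load, peak 16: w₀L³/(45EI) = 355.6/EI
  span BC: triangular load, peak 16: w₀L³/(45EI) = 355.6/EI
  relative rotation θ_0 = (502.4 + 355.6)/EI = 858/EI
A unit hogging moment at B produces rotation L₁/(3EI) + L₂/(3EI) = 6.667/EI.
Slope continuity at B: θ_0 = M_B·6.667/EI, so M_B = 858/6.667 = 128.7 kN·m (hogging).
Span BC, ΣM about C: R_B^{BC}·10 = 533.3 + 128.7, so R_B^{BC} = 66.2 kN and R_C = 80 − 66.2 = 13.8 kN.

R_C = 13.8 kN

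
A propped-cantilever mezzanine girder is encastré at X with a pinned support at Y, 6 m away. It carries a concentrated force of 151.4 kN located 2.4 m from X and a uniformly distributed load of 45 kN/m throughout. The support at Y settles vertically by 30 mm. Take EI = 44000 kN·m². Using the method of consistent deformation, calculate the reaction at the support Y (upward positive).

R_Y = 114.4 kN

Choose R_Y as the redundant. The primary structure is the cantilever fixed at X.
Deflection at Y on the released cantilever, summing each load's contribution:
  point load 151.4 at a = 2.4: Pa²(3L − a)/(6EI) = 2267/EI
  UDL 45: wL⁴/(8EI) = 7290/EI
  δ_0 = 9557/EI
Tip deflection under a unit load at Y: L³/(3EI) = 72/EI.
With EI = 44000 kN·m²: δ_0 = 0.21721 m and δ_{YY} = 0.001636 m/kN.
Compatibility — the beam at Y must follow the support down by 0.03 m: δ_0 − R_Y·δ_{YY} = 0.03, so R_Y = (0.21721 − 0.03)/0.001636 = 114.4 kN.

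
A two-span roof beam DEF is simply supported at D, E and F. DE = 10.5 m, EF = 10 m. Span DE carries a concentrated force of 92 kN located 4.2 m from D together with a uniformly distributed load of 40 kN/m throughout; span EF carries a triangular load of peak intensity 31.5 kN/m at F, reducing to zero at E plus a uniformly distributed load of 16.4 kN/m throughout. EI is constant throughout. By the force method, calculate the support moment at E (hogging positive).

M_E = 555.1 kN·m

Release continuity at E by inserting a hinge; the redundant is the internal moment M_E. The primary structure is two simply-supported spans DE and EF.
End slopes at the hinge E, treating each span as simply supported:
  span DE: point load 92 at a = 4.2: Pab(L + a)/(6LEI) = 568/EI
  span DE: UDL 40: wL³/(24EI) = 1929/EI
  span EF: triangular load, peak 31.5: 7w₀L³/(360EI) = 612.5/EI
  span EF: UDL 16.4: wL³/(24EI) = 683.3/EI
  relative rotation θ_0 = (2497 + 1296)/EI = 3793/EI
A unit hogging moment at E produces rotation L₁/(3EI) + L₂/(3EI) = 6.833/EI.
Compatibility: M_E·(L₁+L₂)/(3EI) = θ_0, giving M_E = 555.1 kN·m (hogging).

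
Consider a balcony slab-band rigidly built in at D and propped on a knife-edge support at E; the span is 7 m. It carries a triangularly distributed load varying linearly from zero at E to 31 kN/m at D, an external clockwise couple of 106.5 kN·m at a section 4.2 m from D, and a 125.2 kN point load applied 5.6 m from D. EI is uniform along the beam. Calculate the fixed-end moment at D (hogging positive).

Take the reaction at E as the redundant and release it; the primary structure is a cantilever fixed at D.
Downward deflection at the released point E due to the loads:
  triangular load, peak 31 at the fixed end: w₀L⁴/(30EI) = 2481/EI
  clockwise couple 106.5 at a = 4.2: M₀a(2L − a)/(2EI) = 2192/EI
  point load 125.2 at a = 5.6: Pa²(3L − a)/(6EI) = 10077/EI
  δ_0 = 14750/EI
Flexibility coefficient — unit upward force at E: δ_{EE} = L³/(3EI) = 114.3/EI.
Compatibility at E: δ_0 − R_E·δ_{EE} = 0, so R_E = 14750/114.3 = 129 kN.
Moment equilibrium about D: M_D = Σ(load moments about D) − R_E·L = 1061 − 129×7 = 157.7 kN·m.

M_D = 157.7 kN·m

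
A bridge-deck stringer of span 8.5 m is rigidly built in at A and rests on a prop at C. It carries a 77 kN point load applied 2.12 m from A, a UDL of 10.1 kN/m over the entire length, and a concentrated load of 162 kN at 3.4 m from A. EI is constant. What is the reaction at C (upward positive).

Choose R_C as the redundant. The primary structure is the cantilever fixed at A.
Primary-structure tip deflection at C by superposition:
  point load 77 at a = 2.12: Pa²(3L − a)/(6EI) = 1349/EI
  UDL 10.1: wL⁴/(8EI) = 6590/EI
  point load 162 at a = 3.4: Pa²(3L − a)/(6EI) = 6898/EI
  δ_0 = 14837/EI
Tip deflection under a unit load at C: L³/(3EI) = 204.7/EI.
The prop prevents deflection at C: R_C = δ_0/δ_{CC} = 14837/204.7 = 72.48 kN.

R_C = 72.48 kN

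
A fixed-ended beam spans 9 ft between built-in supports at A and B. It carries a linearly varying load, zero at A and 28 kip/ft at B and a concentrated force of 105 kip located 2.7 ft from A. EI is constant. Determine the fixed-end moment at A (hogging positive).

M_A = 214.5 kip·ft

Take the two fixed-end moments M_A, M_B as redundants; the released structure is the simple span AB.
Simple-span end rotations at A and B under the given loads:
  at A: triangular load, peak 28: 7w₀L³/(360EI) = 396.9/EI
  at B: triangular load, peak 28: w₀L³/(45EI) = 453.6/EI
  at A: point load 105 at a = 2.7: Pab(L + b)/(6LEI) = 506/EI
  at B: point load 105 at a = 2.7: Pab(L + a)/(6LEI) = 387/EI
  θ_A0 = 902.9/EI,  θ_B0 = 840.6/EI
Flexibility coefficients: a unit moment at one end gives L/(3EI) there and L/(6EI) at the far end, so f₁₁ = f₂₂ = 3/EI and f₁₂ = f₂₁ = 1.5/EI.
Compatibility — zero rotation at each built-in end:
  3 M_A + 1.5 M_B = 902.9
  1.5 M_A + 3 M_B = 840.6
Solving the pair gives M_A = 214.5 kip·ft and M_B = 172.9 kip·ft (hogging).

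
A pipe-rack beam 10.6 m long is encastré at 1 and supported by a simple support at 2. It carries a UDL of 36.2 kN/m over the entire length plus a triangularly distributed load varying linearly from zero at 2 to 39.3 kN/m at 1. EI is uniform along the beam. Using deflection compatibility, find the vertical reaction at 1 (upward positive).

R_1 = 406.5 kN

Take the reaction at 2 as the redundant and release it; the primary structure is a cantilever fixed at 1.
Deflection at 2 on the released cantilever, summing each load's contribution:
  UDL 36.2: wL⁴/(8EI) = 57127/EI
  triangular load, peak 39.3 at the fixed end: w₀L⁴/(30EI) = 16538/EI
  δ_0 = 73666/EI
Flexibility coefficient — unit upward force at 2: δ_{22} = L³/(3EI) = 397/EI.
The prop prevents deflection at 2: R_2 = δ_0/δ_{22} = 73666/397 = 185.6 kN.
Vertical equilibrium: R_1 = ΣP − R_2 = 592 − 185.6 = 406.5 kN.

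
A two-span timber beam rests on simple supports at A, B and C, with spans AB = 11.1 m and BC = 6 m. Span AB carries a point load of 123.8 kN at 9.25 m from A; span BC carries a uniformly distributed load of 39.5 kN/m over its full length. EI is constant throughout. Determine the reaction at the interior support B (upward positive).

R_B = 266.8 kN

Take M_B as the redundant. Released structure: two simple spans AB and BC with a hinge at B.
End slopes at the hinge B, treating each span as simply supported:
  span AB: point load 123.8 at a = 9.25: Pab(L + a)/(6LEI) = 647.3/EI
  span BC: UDL 39.5: wL³/(24EI) = 355.5/EI
  relative rotation θ_0 = (647.3 + 355.5)/EI = 1003/EI
A unit hogging moment at B produces rotation L₁/(3EI) + L₂/(3EI) = 5.7/EI.
Compatibility: M_B·(L₁+L₂)/(3EI) = θ_0, giving M_B = 175.9 kN·m (hogging).
Span AB, ΣM about A with M_B applied at B: R_B^{AB}·11.1 = 1145 + 175.9, so R_B^{AB} = 119 kN and R_A = 123.8 − 119 = 4.783 kN.
Span BC, ΣM about C: R_B^{BC}·6 = 711 + 175.9, so R_B^{BC} = 147.8 kN and R_C = 237 − 147.8 = 89.18 kN.
R_B = 119 + 147.8 = 266.8 kN.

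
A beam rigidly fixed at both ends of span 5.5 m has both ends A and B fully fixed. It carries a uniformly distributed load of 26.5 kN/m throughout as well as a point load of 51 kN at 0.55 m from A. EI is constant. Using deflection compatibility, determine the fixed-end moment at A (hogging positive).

M_A = 89.52 kN·m

Take the two fixed-end moments M_A, M_B as redundants; the released structure is the simple span AB.
On the primary (simply-supported) span, the end slopes from the loading are:
  at A: UDL 26.5: wL³/(24EI) = 183.7/EI
  at B: UDL 26.5: wL³/(24EI) = 183.7/EI
  at A: point load 51 at a = 0.55: Pab(L + b)/(6LEI) = 43.97/EI
  at B: point load 51 at a = 0.55: Pab(L + a)/(6LEI) = 25.46/EI
  θ_A0 = 227.7/EI,  θ_B0 = 209.2/EI
Flexibility coefficients: a unit moment at one end gives L/(3EI) there and L/(6EI) at the far end, so f₁₁ = f₂₂ = 1.833/EI and f₁₂ = f₂₁ = 0.9167/EI.
Compatibility — zero rotation at each built-in end:
  1.833 M_A + 0.9167 M_B = 227.7
  0.9167 M_A + 1.833 M_B = 209.2
Solving the pair gives M_A = 89.52 kN·m and M_B = 69.33 kN·m (hogging).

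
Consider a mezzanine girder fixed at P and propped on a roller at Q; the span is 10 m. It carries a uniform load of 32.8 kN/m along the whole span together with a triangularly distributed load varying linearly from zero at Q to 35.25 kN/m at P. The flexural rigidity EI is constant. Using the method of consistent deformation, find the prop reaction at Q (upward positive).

R_Q = 158.2 kN

Choose R_Q as the redundant. The primary structure is the cantilever fixed at P.
Deflection at Q on the released cantilever, summing each load's contribution:
  UDL 32.8: wL⁴/(8EI) = 41000/EI
  triangular load, peak 35.25 at the fixed end: w₀L⁴/(30EI) = 11750/EI
  δ_0 = 52750/EI
Flexibility coefficient — unit upward force at Q: δ_{QQ} = L³/(3EI) = 333.3/EI.
Compatibility at Q: δ_0 − R_Q·δ_{QQ} = 0, so R_Q = 52750/333.3 = 158.2 kN.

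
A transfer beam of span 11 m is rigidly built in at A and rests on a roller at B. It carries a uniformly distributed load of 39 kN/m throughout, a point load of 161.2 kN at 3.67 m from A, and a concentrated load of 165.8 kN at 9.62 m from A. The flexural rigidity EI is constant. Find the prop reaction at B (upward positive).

Remove the prop at B; the released (primary) structure is a cantilever built in at A.
Free-end deflection of the primary structure under the applied loading (downward +):
  UDL 39: wL⁴/(8EI) = 71375/EI
  point load 161.2 at a = 3.67: Pa²(3L − a)/(6EI) = 10613/EI
  point load 165.8 at a = 9.62: Pa²(3L − a)/(6EI) = 59790/EI
  δ_0 = 141778/EI
Flexibility coefficient — unit upward force at B: δ_{BB} = L³/(3EI) = 443.7/EI.
The prop prevents deflection at B: R_B = δ_0/δ_{BB} = 141778/443.7 = 319.6 kN.

R_B = 319.6 kN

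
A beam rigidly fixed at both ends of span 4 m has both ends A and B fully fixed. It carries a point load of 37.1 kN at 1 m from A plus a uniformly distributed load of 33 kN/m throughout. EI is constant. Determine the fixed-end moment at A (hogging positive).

Take the two fixed-end moments M_A, M_B as redundants; the released structure is the simple span AB.
Simple-span end rotations at A and B under the given loads:
  at A: point load 37.1 at a = 1: Pab(L + b)/(6LEI) = 32.46/EI
  at B: point load 37.1 at a = 1: Pab(L + a)/(6LEI) = 23.19/EI
  at A: UDL 33: wL³/(24EI) = 88/EI
  at B: UDL 33: wL³/(24EI) = 88/EI
  θ_A0 = 120.5/EI,  θ_B0 = 111.2/EI
Flexibility coefficients: a unit moment at one end gives L/(3EI) there and L/(6EI) at the far end, so f₁₁ = f₂₂ = 1.333/EI and f₁₂ = f₂₁ = 0.6667/EI.
Compatibility — zero rotation at each built-in end:
  1.333 M_A + 0.6667 M_B = 120.5
  0.6667 M_A + 1.333 M_B = 111.2
Solving the pair gives M_A = 64.87 kN·m and M_B = 50.96 kN·m (hogging).

M_A = 64.87 kN·m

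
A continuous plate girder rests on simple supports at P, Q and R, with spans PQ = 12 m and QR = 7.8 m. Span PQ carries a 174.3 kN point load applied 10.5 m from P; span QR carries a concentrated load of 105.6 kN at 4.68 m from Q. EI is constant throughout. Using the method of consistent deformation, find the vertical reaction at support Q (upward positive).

R_Q = 233.8 kN

Release continuity at Q by inserting a hinge; the redundant is the internal moment M_Q. The primary structure is two simply-supported spans PQ and QR.
Discontinuity in slope at Q on the released structure — sum the simple-span end rotations:
  span PQ: point load 174.3 at a = 10.5: Pab(L + a)/(6LEI) = 857.9/EI
  span QR: point load 105.6 at a = 4.68: Pab(L + b)/(6LEI) = 359.8/EI
  relative rotation θ_0 = (857.9 + 359.8)/EI = 1218/EI
A unit hogging moment at Q produces rotation L₁/(3EI) + L₂/(3EI) = 6.6/EI.
Compatibility: M_Q·(L₁+L₂)/(3EI) = θ_0, giving M_Q = 184.5 kN·m (hogging).
Span PQ, ΣM about P with M_Q applied at Q: R_Q^{PQ}·12 = 1830 + 184.5, so R_Q^{PQ} = 167.9 kN and R_P = 174.3 − 167.9 = 6.413 kN.
Span QR, ΣM about R: R_Q^{QR}·7.8 = 329.5 + 184.5, so R_Q^{QR} = 65.89 kN and R_R = 105.6 − 65.89 = 39.71 kN.
R_Q = 167.9 + 65.89 = 233.8 kN.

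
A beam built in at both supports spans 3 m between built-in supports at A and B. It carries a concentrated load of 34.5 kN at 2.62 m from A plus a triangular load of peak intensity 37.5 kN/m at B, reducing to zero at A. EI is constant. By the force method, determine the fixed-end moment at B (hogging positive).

M_B = 26.87 kN·m

Take the two fixed-end moments M_A, M_B as redundants; the released structure is the simple span AB.
End rotations of the released simple span under the applied load (×1/EI):
  at A: point load 34.5 at a = 2.62: Pab(L + b)/(6LEI) = 6.45/EI
  at B: point load 34.5 at a = 2.62: Pab(L + a)/(6LEI) = 10.72/EI
  at A: triangular load, peak 37.5: 7w₀L³/(360EI) = 19.69/EI
  at B: triangular load, peak 37.5: w₀L³/(45EI) = 22.5/EI
  θ_A0 = 26.14/EI,  θ_B0 = 33.22/EI
Flexibility coefficients: a unit moment at one end gives L/(3EI) there and L/(6EI) at the far end, so f₁₁ = f₂₂ = 1/EI and f₁₂ = f₂₁ = 0.5/EI.
Compatibility — zero rotation at each built-in end:
  1 M_A + 0.5 M_B = 26.14
  0.5 M_A + 1 M_B = 33.22
Solving the pair gives M_A = 12.7 kN·m and M_B = 26.87 kN·m (hogging).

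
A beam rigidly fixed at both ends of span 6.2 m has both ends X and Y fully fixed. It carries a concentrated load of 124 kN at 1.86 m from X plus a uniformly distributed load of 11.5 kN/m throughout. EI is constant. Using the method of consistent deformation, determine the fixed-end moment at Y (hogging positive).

Take the two fixed-end moments M_X, M_Y as redundants; the released structure is the simple span XY.
End rotations of the released simple span under the applied load (×1/EI):
  at X: point load 124 at a = 1.86: Pab(L + b)/(6LEI) = 283.6/EI
  at Y: point load 124 at a = 1.86: Pab(L + a)/(6LEI) = 216.9/EI
  at X: UDL 11.5: wL³/(24EI) = 114.2/EI
  at Y: UDL 11.5: wL³/(24EI) = 114.2/EI
  θ_X0 = 397.8/EI,  θ_Y0 = 331.1/EI
Flexibility coefficients: a unit moment at one end gives L/(3EI) there and L/(6EI) at the far end, so f₁₁ = f₂₂ = 2.067/EI and f₁₂ = f₂₁ = 1.033/EI.
Compatibility — zero rotation at each built-in end:
  2.067 M_X + 1.033 M_Y = 397.8
  1.033 M_X + 2.067 M_Y = 331.1
Solving the pair gives M_X = 149.9 kN·m and M_Y = 85.27 kN·m (hogging).

M_Y = 85.27 kN·m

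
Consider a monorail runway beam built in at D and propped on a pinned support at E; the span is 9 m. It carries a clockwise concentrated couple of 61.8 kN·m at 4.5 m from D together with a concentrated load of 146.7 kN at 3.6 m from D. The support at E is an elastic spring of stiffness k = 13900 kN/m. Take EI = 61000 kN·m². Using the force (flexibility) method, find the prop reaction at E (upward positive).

R_E = 37.56 kN

Choose R_E as the redundant. The primary structure is the cantilever fixed at D.
Downward deflection at the released point E due to the loads:
  clockwise couple 61.8 at a = 4.5: M₀a(2L − a)/(2EI) = 1877/EI
  point load 146.7 at a = 3.6: Pa²(3L − a)/(6EI) = 7415/EI
  δ_0 = 9292/EI
Flexibility coefficient — unit upward force at E: δ_{EE} = L³/(3EI) = 243/EI.
With EI = 61000 kN·m²: δ_0 = 0.15233 m and δ_{EE} = 0.003984 m/kN.
Compatibility — the spring shortens by R_E/k under the reaction it provides: δ_0 − R_E·δ_{EE} = R_E/k. With 1/k = 0.000072 m/kN, R_E = δ_0 / (δ_{EE} + 1/k) = 0.15233 / (0.003984 + 0.000072) = 37.56 kN.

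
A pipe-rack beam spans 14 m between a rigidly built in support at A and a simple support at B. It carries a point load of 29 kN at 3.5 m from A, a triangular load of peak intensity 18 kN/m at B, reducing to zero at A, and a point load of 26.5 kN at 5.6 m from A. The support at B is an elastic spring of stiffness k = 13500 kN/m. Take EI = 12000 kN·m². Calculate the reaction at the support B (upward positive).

Release the roller at B. Primary structure: cantilever fixed at A.
Free-end deflection of the primary structure under the applied loading (downward +):
  point load 29 at a = 3.5: Pa²(3L − a)/(6EI) = 2280/EI
  triangular load, peak 18 at the free end: 11w₀L⁴/(120EI) = 63386/EI
  point load 26.5 at a = 5.6: Pa²(3L − a)/(6EI) = 5042/EI
  δ_0 = 70708/EI
Tip deflection under a unit load at B: L³/(3EI) = 914.7/EI.
With EI = 12000 kN·m²: δ_0 = 5.8923 m and δ_{BB} = 0.076222 m/kN.
Compatibility — the spring shortens by R_B/k under the reaction it provides: δ_0 − R_B·δ_{BB} = R_B/k. With 1/k = 0.000074 m/kN, R_B = δ_0 / (δ_{BB} + 1/k) = 5.8923 / (0.076222 + 0.000074) = 77.23 kN.

R_B = 77.23 kN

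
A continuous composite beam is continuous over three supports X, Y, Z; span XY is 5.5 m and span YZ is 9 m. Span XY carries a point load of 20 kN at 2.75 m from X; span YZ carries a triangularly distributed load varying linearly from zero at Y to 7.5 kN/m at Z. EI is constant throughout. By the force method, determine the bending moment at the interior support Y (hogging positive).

Release continuity at Y by inserting a hinge; the redundant is the internal moment M_Y. The primary structure is two simply-supported spans XY and YZ.
End slopes at the hinge Y, treating each span as simply supported:
  span XY: point load 20 at a = 2.75: Pab(L + a)/(6LEI) = 37.81/EI
  span YZ: triangular load, peak 7.5: 7w₀L³/(360EI) = 106.3/EI
  relative rotation θ_0 = (37.81 + 106.3)/EI = 144.1/EI
A unit hogging moment at Y produces rotation L₁/(3EI) + L₂/(3EI) = 4.833/EI.
Slope continuity at Y: θ_0 = M_Y·4.833/EI, so M_Y = 144.1/4.833 = 29.82 kN·m (hogging).

M_Y = 29.82 kN·m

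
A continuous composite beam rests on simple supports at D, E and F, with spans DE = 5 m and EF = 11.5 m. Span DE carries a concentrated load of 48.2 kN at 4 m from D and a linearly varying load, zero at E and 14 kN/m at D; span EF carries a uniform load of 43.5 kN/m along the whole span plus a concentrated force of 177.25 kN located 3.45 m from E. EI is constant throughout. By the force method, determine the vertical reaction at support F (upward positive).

R_F = 236.2 kN

Insert a hinge at E; M_E is the redundant, and each span becomes simply supported.
End slopes at the hinge E, treating each span as simply supported:
  span DE: point load 48.2 at a = 4: Pab(L + a)/(6LEI) = 57.84/EI
  span DE: triangular load, peak 14: 7w₀L³/(360EI) = 34.03/EI
  span EF: UDL 43.5: wL³/(24EI) = 2757/EI
  span EF: point load 177.25 at a = 3.45: Pab(L + b)/(6LEI) = 1395/EI
  relative rotation θ_0 = (91.87 + 4151)/EI = 4243/EI
A unit hogging moment at E produces rotation L₁/(3EI) + L₂/(3EI) = 5.5/EI.
Slope continuity at E: θ_0 = M_E·5.5/EI, so M_E = 4243/5.5 = 771.5 kN·m (hogging).
Span EF, ΣM about F: R_E^{EF}·11.5 = 4303 + 771.5, so R_E^{EF} = 441.3 kN and R_F = 677.5 − 441.3 = 236.2 kN.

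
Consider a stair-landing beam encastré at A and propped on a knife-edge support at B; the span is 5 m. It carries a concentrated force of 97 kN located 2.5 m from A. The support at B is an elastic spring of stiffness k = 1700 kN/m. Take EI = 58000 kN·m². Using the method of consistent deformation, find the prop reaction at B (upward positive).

Take the reaction at B as the redundant and release it; the primary structure is a cantilever fixed at A.
Primary-structure tip deflection at B by superposition:
  point load 97 at a = 2.5: Pa²(3L − a)/(6EI) = 1263/EI
Flexibility coefficient — unit upward force at B: δ_{BB} = L³/(3EI) = 41.67/EI.
With EI = 58000 kN·m²: δ_0 = 0.021776 m and δ_{BB} = 0.000718 m/kN.
Compatibility — the spring shortens by R_B/k under the reaction it provides: δ_0 − R_B·δ_{BB} = R_B/k. With 1/k = 0.000588 m/kN, R_B = δ_0 / (δ_{BB} + 1/k) = 0.021776 / (0.000718 + 0.000588) = 16.67 kN.

R_B = 16.67 kN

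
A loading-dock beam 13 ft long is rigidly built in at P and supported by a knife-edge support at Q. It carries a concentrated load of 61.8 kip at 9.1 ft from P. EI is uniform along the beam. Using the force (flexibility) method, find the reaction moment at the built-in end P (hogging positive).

M_P = 109.7 kip·ft

Take the reaction at Q as the redundant and release it; the primary structure is a cantilever fixed at P.
Deflection at Q on the released cantilever, summing each load's contribution:
  point load 61.8 at a = 9.1: Pa²(3L − a)/(6EI) = 25503/EI
Flexibility coefficient — unit upward force at Q: δ_{QQ} = L³/(3EI) = 732.3/EI.
Compatibility at Q: δ_0 − R_Q·δ_{QQ} = 0, so R_Q = 25503/732.3 = 34.82 kip.
Moment equilibrium about P: M_P = Σ(load moments about P) − R_Q·L = 562.4 − 34.82×13 = 109.7 kip·ft.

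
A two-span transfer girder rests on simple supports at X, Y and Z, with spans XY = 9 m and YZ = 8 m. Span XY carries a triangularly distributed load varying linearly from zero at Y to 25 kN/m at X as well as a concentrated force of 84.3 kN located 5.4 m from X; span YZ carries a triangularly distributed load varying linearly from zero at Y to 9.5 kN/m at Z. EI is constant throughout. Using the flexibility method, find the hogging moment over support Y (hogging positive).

Take M_Y as the redundant. Released structure: two simple spans XY and YZ with a hinge at Y.
Rotations at Y on the released spans (each span's end-slope, ×1/EI):
  span XY: triangular load, peak 25: 7w₀L³/(360EI) = 354.4/EI
  span XY: point load 84.3 at a = 5.4: Pab(L + a)/(6LEI) = 437/EI
  span YZ: triangular load, peak 9.5: 7w₀L³/(360EI) = 94.58/EI
  relative rotation θ_0 = (791.4 + 94.58)/EI = 886/EI
A unit hogging moment at Y produces rotation L₁/(3EI) + L₂/(3EI) = 5.667/EI.
Compatibility: M_Y·(L₁+L₂)/(3EI) = θ_0, giving M_Y = 156.3 kN·m (hogging).

M_Y = 156.3 kN·m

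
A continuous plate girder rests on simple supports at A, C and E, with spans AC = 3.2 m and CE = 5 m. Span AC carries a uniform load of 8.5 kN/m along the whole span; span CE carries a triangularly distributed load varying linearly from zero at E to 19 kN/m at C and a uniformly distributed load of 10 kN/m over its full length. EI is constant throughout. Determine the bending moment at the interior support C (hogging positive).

Release continuity at C by inserting a hinge; the redundant is the internal moment M_C. The primary structure is two simply-supported spans AC and CE.
End slopes at the hinge C, treating each span as simply supported:
  span AC: UDL 8.5: wL³/(24EI) = 11.61/EI
  span CE: triangular load, peak 19: w₀L³/(45EI) = 52.78/EI
  span CE: UDL 10: wL³/(24EI) = 52.08/EI
  relative rotation θ_0 = (11.61 + 104.9)/EI = 116.5/EI
A unit hogging moment at C produces rotation L₁/(3EI) + L₂/(3EI) = 2.733/EI.
Compatibility: M_C·(L₁+L₂)/(3EI) = θ_0, giving M_C = 42.61 kN·m (hogging).

M_C = 42.61 kN·m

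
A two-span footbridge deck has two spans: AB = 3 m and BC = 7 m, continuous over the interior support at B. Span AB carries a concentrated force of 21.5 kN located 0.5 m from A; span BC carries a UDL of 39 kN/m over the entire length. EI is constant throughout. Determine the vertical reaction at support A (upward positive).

Insert a hinge at B; M_B is the redundant, and each span becomes simply supported.
Discontinuity in slope at B on the released structure — sum the simple-span end rotations:
  span AB: point load 21.5 at a = 0.5: Pab(L + a)/(6LEI) = 5.226/EI
  span BC: UDL 39: wL³/(24EI) = 557.4/EI
  relative rotation θ_0 = (5.226 + 557.4)/EI = 562.6/EI
A unit hogging moment at B produces rotation L₁/(3EI) + L₂/(3EI) = 3.333/EI.
Compatibility: M_B·(L₁+L₂)/(3EI) = θ_0, giving M_B = 168.8 kN·m (hogging).
Span AB, ΣM about A with M_B applied at B: R_B^{AB}·3 = 10.75 + 168.8, so R_B^{AB} = 59.84 kN and R_A = 21.5 − 59.84 = -38.34 kN.

R_A = -38.34 kN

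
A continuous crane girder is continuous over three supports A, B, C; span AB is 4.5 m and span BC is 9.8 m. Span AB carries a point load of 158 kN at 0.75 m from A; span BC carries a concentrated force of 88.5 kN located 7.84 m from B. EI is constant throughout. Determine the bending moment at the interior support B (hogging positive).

Take M_B as the redundant. Released structure: two simple spans AB and BC with a hinge at B.
Discontinuity in slope at B on the released structure — sum the simple-span end rotations:
  span AB: point load 158 at a = 0.75: Pab(L + a)/(6LEI) = 86.41/EI
  span BC: point load 88.5 at a = 7.84: Pab(L + b)/(6LEI) = 272/EI
  relative rotation θ_0 = (86.41 + 272)/EI = 358.4/EI
A unit hogging moment at B produces rotation L₁/(3EI) + L₂/(3EI) = 4.767/EI.
Compatibility: M_B·(L₁+L₂)/(3EI) = θ_0, giving M_B = 75.19 kN·m (hogging).

M_B = 75.19 kN·m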